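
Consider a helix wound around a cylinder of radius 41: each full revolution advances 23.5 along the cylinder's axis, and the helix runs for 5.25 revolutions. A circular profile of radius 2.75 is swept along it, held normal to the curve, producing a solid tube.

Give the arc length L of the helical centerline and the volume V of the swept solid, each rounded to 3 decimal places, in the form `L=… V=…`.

L=1358.071 V=32265.458

2πR = 2π·41 = 257.610598
per-turn = √(257.610598² + 23.5²) = √(66363.2200 + 552.25) = √66915.4700 = 258.680247
L = 5.25 × 258.680247 = 1358.071295
V = π·2.75² × L = 23.758294 × 1358.071295 = 32265.457695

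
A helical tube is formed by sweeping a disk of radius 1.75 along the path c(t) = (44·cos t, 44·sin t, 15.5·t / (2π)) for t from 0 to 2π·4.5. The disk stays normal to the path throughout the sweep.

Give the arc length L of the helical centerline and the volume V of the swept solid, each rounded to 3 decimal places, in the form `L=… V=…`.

L=1246.024 V=11988.160

2πR = 2π·44 = 276.460154
per-turn = √(276.460154² + 15.5²) = √(76430.2165 + 240.25) = √76670.4665 = 276.894324
L = 4.5 × 276.894324 = 1246.024457
V = π·1.75² × L = 9.621128 × 1246.024457 = 11988.160166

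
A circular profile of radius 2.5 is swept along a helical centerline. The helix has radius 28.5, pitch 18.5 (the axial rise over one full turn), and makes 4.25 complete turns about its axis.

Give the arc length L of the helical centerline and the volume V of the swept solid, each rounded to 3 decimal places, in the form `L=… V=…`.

L=765.101 V=15022.732

2πR = 2π·28.5 = 179.070781
per-turn = √(179.070781² + 18.5²) = √(32066.3447 + 342.25) = √32408.5947 = 180.023873
L = 4.25 × 180.023873 = 765.101458
V = π·2.5² × L = 19.634954 × 765.101458 = 15022.732007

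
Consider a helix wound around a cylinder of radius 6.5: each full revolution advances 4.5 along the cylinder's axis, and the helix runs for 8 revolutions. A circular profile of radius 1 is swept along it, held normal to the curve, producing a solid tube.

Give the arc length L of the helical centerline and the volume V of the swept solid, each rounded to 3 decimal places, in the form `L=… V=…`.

L=328.703 V=1032.651

2πR = 2π·6.5 = 40.840704
per-turn = √(40.840704² + 4.5²) = √(1667.9631 + 20.25) = √1688.2131 = 41.087871
L = 8 × 41.087871 = 328.702968
V = π·1² × L = 3.141593 × 328.702968 = 1032.650830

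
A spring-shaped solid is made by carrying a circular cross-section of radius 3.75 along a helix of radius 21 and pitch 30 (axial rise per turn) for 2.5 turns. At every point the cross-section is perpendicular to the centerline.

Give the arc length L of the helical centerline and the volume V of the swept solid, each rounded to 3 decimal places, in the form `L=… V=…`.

2πR = 2π·21 = 131.946891
per-turn = √(131.946891² + 30²) = √(17409.9822 + 900) = √18309.9822 = 135.314383
L = 2.5 × 135.314383 = 338.285957
V = π·3.75² × L = 44.178647 × 338.285957 = 14945.015763

L=338.286 V=14945.016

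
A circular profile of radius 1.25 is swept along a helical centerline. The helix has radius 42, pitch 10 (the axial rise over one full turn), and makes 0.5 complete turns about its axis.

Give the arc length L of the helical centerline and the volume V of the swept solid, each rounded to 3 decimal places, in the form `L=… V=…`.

2πR = 2π·42 = 263.893783
per-turn = √(263.893783² + 10²) = √(69639.9287 + 100) = √69739.9287 = 264.083185
L = 0.5 × 264.083185 = 132.041593
V = π·1.25² × L = 4.908739 × 132.041593 = 648.157652

L=132.042 V=648.158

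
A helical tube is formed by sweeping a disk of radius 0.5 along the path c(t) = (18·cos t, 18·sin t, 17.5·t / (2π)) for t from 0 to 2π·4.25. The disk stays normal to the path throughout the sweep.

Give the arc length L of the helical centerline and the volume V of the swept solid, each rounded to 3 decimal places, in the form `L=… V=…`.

2πR = 2π·18 = 113.097336
per-turn = √(113.097336² + 17.5²) = √(12791.0073 + 306.25) = √13097.2573 = 114.443249
L = 4.25 × 114.443249 = 486.383809
V = π·0.5² × L = 0.785398 × 486.383809 = 382.004951

L=486.384 V=382.005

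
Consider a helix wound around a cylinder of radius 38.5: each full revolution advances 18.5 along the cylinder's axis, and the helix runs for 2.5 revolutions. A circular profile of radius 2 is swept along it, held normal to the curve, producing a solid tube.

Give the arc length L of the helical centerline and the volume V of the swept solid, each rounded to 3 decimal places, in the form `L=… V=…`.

L=606.523 V=7621.787

2πR = 2π·38.5 = 241.902634
per-turn = √(241.902634² + 18.5²) = √(58516.8845 + 342.25) = √58859.1345 = 242.609016
L = 2.5 × 242.609016 = 606.522539
V = π·2² × L = 12.566371 × 606.522539 = 7621.787014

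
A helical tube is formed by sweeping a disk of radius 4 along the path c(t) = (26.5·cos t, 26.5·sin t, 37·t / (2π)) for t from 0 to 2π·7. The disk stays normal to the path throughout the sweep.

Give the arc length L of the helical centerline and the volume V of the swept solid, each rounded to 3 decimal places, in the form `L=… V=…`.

2πR = 2π·26.5 = 166.504411
per-turn = √(166.504411² + 37²) = √(27723.7188 + 1369) = √29092.7188 = 170.565878
L = 7 × 170.565878 = 1193.961147
V = π·4² × L = 50.265482 × 1193.961147 = 60015.033065

L=1193.961 V=60015.033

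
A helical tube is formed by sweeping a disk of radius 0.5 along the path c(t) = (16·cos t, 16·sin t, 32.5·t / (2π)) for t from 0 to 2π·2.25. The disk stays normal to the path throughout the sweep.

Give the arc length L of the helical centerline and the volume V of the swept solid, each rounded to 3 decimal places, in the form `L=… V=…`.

2πR = 2π·16 = 100.530965
per-turn = √(100.530965² + 32.5²) = √(10106.4749 + 1056.25) = √11162.7249 = 105.653797
L = 2.25 × 105.653797 = 237.721044
V = π·0.5² × L = 0.785398 × 237.721044 = 186.705671

L=237.721 V=186.706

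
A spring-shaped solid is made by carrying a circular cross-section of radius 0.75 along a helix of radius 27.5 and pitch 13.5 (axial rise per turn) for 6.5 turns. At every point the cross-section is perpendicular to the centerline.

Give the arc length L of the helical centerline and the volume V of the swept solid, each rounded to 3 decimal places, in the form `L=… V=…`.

2πR = 2π·27.5 = 172.787596
per-turn = √(172.787596² + 13.5²) = √(29855.5533 + 182.25) = √30037.8033 = 173.314175
L = 6.5 × 173.314175 = 1126.542139
V = π·0.75² × L = 1.767146 × 1126.542139 = 1990.764285

L=1126.542 V=1990.764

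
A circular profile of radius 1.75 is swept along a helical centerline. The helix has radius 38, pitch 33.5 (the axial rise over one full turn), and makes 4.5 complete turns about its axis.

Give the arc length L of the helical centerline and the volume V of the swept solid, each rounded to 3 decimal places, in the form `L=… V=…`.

L=1084.949 V=10438.431

2πR = 2π·38 = 238.761042
per-turn = √(238.761042² + 33.5²) = √(57006.8350 + 1122.25) = √58129.0850 = 241.099741
L = 4.5 × 241.099741 = 1084.948834
V = π·1.75² × L = 9.621128 × 1084.948834 = 10438.431061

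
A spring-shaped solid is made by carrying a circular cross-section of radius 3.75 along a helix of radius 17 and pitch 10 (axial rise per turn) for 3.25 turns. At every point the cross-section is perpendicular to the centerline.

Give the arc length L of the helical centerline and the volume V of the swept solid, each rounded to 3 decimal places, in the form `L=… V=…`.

2πR = 2π·17 = 106.814150
per-turn = √(106.814150² + 10²) = √(11409.2627 + 100) = √11509.2627 = 107.281232
L = 3.25 × 107.281232 = 348.664003
V = π·3.75² × L = 44.178647 × 348.664003 = 15403.503812

L=348.664 V=15403.504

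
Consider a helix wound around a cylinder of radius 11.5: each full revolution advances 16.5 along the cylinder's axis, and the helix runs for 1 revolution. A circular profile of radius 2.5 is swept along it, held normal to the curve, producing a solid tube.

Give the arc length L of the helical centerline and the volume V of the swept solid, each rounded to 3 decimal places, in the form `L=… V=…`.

L=74.117 V=1455.276

2πR = 2π·11.5 = 72.256631
per-turn = √(72.256631² + 16.5²) = √(5221.0207 + 272.25) = √5493.2707 = 74.116602
L = 1 × 74.116602 = 74.116602
V = π·2.5² × L = 19.634954 × 74.116602 = 1455.276082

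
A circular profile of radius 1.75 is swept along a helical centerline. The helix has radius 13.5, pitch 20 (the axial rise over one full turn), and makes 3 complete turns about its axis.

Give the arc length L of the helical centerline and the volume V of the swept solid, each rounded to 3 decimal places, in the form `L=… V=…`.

L=261.447 V=2515.414

2πR = 2π·13.5 = 84.823002
per-turn = √(84.823002² + 20²) = √(7194.9416 + 400) = √7594.9416 = 87.148962
L = 3 × 87.148962 = 261.446887
V = π·1.75² × L = 9.621128 × 261.446887 = 2515.413830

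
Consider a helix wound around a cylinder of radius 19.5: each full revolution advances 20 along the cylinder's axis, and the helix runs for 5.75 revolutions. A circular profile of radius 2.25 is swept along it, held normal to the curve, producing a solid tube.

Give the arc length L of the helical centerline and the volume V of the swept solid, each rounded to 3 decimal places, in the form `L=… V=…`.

L=713.827 V=11352.920

2πR = 2π·19.5 = 122.522113
per-turn = √(122.522113² + 20²) = √(15011.6683 + 400) = √15411.6683 = 124.143740
L = 5.75 × 124.143740 = 713.826508
V = π·2.25² × L = 15.904313 × 713.826508 = 11352.920068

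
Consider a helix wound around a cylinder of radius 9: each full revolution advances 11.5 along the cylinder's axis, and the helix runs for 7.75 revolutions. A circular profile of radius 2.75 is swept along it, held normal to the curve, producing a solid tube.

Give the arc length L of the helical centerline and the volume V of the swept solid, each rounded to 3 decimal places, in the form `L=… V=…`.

L=447.223 V=10625.251

2πR = 2π·9 = 56.548668
per-turn = √(56.548668² + 11.5²) = √(3197.7518 + 132.25) = √3330.0018 = 57.706168
L = 7.75 × 57.706168 = 447.222802
V = π·2.75² × L = 23.758294 × 447.222802 = 10625.251013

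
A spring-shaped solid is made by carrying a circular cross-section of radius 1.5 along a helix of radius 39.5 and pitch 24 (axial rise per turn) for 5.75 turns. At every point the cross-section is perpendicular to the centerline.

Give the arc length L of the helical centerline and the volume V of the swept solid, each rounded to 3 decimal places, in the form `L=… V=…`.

L=1433.725 V=10134.407

2πR = 2π·39.5 = 248.185820
per-turn = √(248.185820² + 24²) = √(61596.2011 + 576) = √62172.2011 = 249.343540
L = 5.75 × 249.343540 = 1433.725356
V = π·1.5² × L = 7.068583 × 1433.725356 = 10134.407356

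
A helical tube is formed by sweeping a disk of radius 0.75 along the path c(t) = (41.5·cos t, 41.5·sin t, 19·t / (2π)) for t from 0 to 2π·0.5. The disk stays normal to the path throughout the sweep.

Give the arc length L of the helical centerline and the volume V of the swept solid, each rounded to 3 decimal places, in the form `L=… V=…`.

L=130.722 V=231.004

2πR = 2π·41.5 = 260.752190
per-turn = √(260.752190² + 19²) = √(67991.7047 + 361) = √68352.7047 = 261.443502
L = 0.5 × 261.443502 = 130.721751
V = π·0.75² × L = 1.767146 × 130.721751 = 231.004402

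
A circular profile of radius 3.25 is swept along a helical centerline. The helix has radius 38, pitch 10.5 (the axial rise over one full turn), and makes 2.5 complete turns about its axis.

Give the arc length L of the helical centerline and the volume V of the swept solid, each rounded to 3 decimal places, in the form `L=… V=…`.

L=597.480 V=19826.206

2πR = 2π·38 = 238.761042
per-turn = √(238.761042² + 10.5²) = √(57006.8350 + 110.25) = √57117.0850 = 238.991810
L = 2.5 × 238.991810 = 597.479524
V = π·3.25² × L = 33.183072 × 597.479524 = 19826.206298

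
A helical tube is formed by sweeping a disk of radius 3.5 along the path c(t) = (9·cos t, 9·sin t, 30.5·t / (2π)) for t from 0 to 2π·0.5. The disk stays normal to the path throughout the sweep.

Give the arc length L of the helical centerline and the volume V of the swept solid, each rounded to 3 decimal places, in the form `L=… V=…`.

2πR = 2π·9 = 56.548668
per-turn = √(56.548668² + 30.5²) = √(3197.7518 + 930.25) = √4128.0018 = 64.249528
L = 0.5 × 64.249528 = 32.124764
V = π·3.5² × L = 38.484510 × 32.124764 = 1236.305798

L=32.125 V=1236.306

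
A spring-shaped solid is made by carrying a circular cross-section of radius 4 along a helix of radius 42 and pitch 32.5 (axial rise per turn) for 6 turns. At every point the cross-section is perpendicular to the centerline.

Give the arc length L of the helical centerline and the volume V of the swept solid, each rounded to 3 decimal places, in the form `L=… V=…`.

2πR = 2π·42 = 263.893783
per-turn = √(263.893783² + 32.5²) = √(69639.9287 + 1056.25) = √70696.1787 = 265.887530
L = 6 × 265.887530 = 1595.325181
V = π·4² × L = 50.265482 × 1595.325181 = 80189.789874

L=1595.325 V=80189.790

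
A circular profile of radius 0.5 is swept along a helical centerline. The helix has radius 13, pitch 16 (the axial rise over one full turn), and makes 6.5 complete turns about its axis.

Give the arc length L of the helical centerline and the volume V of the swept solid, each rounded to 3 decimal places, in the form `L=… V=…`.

L=541.019 V=424.915

2πR = 2π·13 = 81.681409
per-turn = √(81.681409² + 16²) = √(6671.8526 + 256) = √6927.8526 = 83.233723
L = 6.5 × 83.233723 = 541.019197
V = π·0.5² × L = 0.785398 × 541.019197 = 424.915484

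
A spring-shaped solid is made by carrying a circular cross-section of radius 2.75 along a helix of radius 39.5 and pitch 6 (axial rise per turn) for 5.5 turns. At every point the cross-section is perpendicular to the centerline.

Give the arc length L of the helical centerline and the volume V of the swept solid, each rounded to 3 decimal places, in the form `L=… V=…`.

2πR = 2π·39.5 = 248.185820
per-turn = √(248.185820² + 6²) = √(61596.2011 + 36) = √61632.2011 = 248.258335
L = 5.5 × 248.258335 = 1365.420844
V = π·2.75² × L = 23.758294 × 1365.420844 = 32440.070459

L=1365.421 V=32440.070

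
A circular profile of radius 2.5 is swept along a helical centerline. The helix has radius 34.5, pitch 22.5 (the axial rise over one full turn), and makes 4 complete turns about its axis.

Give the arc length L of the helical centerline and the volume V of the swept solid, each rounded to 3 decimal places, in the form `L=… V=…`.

L=871.738 V=17116.534

2πR = 2π·34.5 = 216.769893
per-turn = √(216.769893² + 22.5²) = √(46989.1866 + 506.25) = √47495.4366 = 217.934478
L = 4 × 217.934478 = 871.737911
V = π·2.5² × L = 19.634954 × 871.737911 = 17116.533850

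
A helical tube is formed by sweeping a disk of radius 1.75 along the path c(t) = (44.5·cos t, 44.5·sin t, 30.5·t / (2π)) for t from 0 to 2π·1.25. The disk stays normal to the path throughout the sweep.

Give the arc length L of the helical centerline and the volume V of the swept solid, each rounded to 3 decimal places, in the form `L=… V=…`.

2πR = 2π·44.5 = 279.601746
per-turn = √(279.601746² + 30.5²) = √(78177.1365 + 930.25) = √79107.3865 = 281.260354
L = 1.25 × 281.260354 = 351.575442
V = π·1.75² × L = 9.621128 × 351.575442 = 3382.552153

L=351.575 V=3382.552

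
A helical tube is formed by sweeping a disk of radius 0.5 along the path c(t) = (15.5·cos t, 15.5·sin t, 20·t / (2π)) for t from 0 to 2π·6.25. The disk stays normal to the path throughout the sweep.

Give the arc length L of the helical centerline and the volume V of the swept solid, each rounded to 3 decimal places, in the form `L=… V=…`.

L=621.386 V=488.036

2πR = 2π·15.5 = 97.389372
per-turn = √(97.389372² + 20²) = √(9484.6898 + 400) = √9884.6898 = 99.421777
L = 6.25 × 99.421777 = 621.386109
V = π·0.5² × L = 0.785398 × 621.386109 = 488.035509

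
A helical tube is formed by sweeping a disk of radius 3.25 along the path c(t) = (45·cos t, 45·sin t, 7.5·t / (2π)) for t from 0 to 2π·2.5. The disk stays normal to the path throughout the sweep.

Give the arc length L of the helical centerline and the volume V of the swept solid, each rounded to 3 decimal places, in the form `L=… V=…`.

L=707.107 V=23463.982

2πR = 2π·45 = 282.743339
per-turn = √(282.743339² + 7.5²) = √(79943.7956 + 56.25) = √80000.0456 = 282.842793
L = 2.5 × 282.842793 = 707.106983
V = π·3.25² × L = 33.183072 × 707.106983 = 23463.982212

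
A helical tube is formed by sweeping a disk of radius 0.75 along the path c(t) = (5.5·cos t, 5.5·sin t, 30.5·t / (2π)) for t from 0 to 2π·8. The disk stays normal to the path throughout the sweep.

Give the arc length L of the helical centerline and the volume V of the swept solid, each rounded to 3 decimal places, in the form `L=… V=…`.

L=368.736 V=651.610

2πR = 2π·5.5 = 34.557519
per-turn = √(34.557519² + 30.5²) = √(1194.2221 + 930.25) = √2124.4721 = 46.091996
L = 8 × 46.091996 = 368.735971
V = π·0.75² × L = 1.767146 × 368.735971 = 651.610248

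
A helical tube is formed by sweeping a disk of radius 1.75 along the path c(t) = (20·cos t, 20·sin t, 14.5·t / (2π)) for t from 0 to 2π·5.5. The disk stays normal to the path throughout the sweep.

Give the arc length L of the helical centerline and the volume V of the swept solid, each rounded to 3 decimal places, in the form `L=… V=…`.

L=695.736 V=6693.767

2πR = 2π·20 = 125.663706
per-turn = √(125.663706² + 14.5²) = √(15791.3670 + 210.25) = √16001.6170 = 126.497498
L = 5.5 × 126.497498 = 695.736240
V = π·1.75² × L = 9.621128 × 695.736240 = 6693.767072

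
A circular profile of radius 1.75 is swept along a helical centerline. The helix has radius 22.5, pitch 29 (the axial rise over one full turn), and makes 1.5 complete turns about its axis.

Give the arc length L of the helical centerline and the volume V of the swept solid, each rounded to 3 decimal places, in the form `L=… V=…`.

2πR = 2π·22.5 = 141.371669
per-turn = √(141.371669² + 29²) = √(19985.9489 + 841) = √20826.9489 = 144.315449
L = 1.5 × 144.315449 = 216.473174
V = π·1.75² × L = 9.621128 × 216.473174 = 2082.716008

L=216.473 V=2082.716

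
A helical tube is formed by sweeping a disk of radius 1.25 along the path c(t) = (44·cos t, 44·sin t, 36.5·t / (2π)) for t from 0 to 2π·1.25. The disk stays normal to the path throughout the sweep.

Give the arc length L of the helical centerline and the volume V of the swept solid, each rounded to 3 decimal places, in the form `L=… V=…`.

2πR = 2π·44 = 276.460154
per-turn = √(276.460154² + 36.5²) = √(76430.2165 + 1332.25) = √77762.4665 = 278.859223
L = 1.25 × 278.859223 = 348.574029
V = π·1.25² × L = 4.908739 × 348.574029 = 1711.058765

L=348.574 V=1711.059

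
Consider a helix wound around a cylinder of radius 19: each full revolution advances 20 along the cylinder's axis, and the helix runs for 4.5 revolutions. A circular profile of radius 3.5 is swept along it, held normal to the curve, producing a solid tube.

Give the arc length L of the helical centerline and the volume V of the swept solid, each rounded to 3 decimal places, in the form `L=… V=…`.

2πR = 2π·19 = 119.380521
per-turn = √(119.380521² + 20²) = √(14251.7088 + 400) = √14651.7088 = 121.044243
L = 4.5 × 121.044243 = 544.699093
V = π·3.5² × L = 38.484510 × 544.699093 = 20962.477708

L=544.699 V=20962.478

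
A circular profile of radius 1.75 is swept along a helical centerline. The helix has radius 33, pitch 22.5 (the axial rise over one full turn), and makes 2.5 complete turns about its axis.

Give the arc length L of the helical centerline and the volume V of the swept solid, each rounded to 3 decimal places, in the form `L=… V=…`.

L=521.406 V=5016.512

2πR = 2π·33 = 207.345115
per-turn = √(207.345115² + 22.5²) = √(42991.9968 + 506.25) = √43498.2468 = 208.562333
L = 2.5 × 208.562333 = 521.405833
V = π·1.75² × L = 9.621128 × 521.405833 = 5016.511996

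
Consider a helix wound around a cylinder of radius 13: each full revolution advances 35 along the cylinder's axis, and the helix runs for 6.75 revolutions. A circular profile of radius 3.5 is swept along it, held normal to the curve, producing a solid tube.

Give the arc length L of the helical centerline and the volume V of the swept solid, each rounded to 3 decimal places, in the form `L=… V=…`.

2πR = 2π·13 = 81.681409
per-turn = √(81.681409² + 35²) = √(6671.8526 + 1225) = √7896.8526 = 88.864237
L = 6.75 × 88.864237 = 599.833598
V = π·3.5² × L = 38.484510 × 599.833598 = 23084.302110

L=599.834 V=23084.302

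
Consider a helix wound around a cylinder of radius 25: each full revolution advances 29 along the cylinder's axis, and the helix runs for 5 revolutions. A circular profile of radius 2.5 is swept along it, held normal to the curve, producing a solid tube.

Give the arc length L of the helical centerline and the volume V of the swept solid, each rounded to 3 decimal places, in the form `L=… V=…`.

L=798.671 V=15681.867

2πR = 2π·25 = 157.079633
per-turn = √(157.079633² + 29²) = √(24674.0110 + 841) = √25515.0110 = 159.734189
L = 5 × 159.734189 = 798.670943
V = π·2.5² × L = 19.634954 × 798.670943 = 15681.867293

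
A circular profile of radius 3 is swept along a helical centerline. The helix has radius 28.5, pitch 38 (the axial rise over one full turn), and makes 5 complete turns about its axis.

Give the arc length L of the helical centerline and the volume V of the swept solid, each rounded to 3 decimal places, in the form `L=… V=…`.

2πR = 2π·28.5 = 179.070781
per-turn = √(179.070781² + 38²) = √(32066.3447 + 1444) = √33510.3447 = 183.058310
L = 5 × 183.058310 = 915.291548
V = π·3² × L = 28.274334 × 915.291548 = 25879.258822

L=915.292 V=25879.259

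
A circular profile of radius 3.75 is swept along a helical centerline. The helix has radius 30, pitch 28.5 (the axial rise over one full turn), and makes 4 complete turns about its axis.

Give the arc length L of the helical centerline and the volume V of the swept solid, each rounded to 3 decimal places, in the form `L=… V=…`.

L=762.552 V=33688.506

2πR = 2π·30 = 188.495559
per-turn = √(188.495559² + 28.5²) = √(35530.5758 + 812.25) = √36342.8258 = 190.637944
L = 4 × 190.637944 = 762.551778
V = π·3.75² × L = 44.178647 × 762.551778 = 33688.505566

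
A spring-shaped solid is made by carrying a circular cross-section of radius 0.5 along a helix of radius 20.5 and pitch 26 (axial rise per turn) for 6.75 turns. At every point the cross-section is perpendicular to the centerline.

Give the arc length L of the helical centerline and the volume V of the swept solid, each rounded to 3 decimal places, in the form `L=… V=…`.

L=886.972 V=696.626

2πR = 2π·20.5 = 128.805299
per-turn = √(128.805299² + 26²) = √(16590.8050 + 676) = √17266.8050 = 131.403215
L = 6.75 × 131.403215 = 886.971703
V = π·0.5² × L = 0.785398 × 886.971703 = 696.625947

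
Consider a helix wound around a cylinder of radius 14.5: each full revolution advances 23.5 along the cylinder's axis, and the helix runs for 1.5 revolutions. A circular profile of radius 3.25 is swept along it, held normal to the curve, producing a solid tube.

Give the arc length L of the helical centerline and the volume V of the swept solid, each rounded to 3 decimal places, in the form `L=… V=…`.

2πR = 2π·14.5 = 91.106187
per-turn = √(91.106187² + 23.5²) = √(8300.3373 + 552.25) = √8852.5873 = 94.088189
L = 1.5 × 94.088189 = 141.132283
V = π·3.25² × L = 33.183072 × 141.132283 = 4683.202780

L=141.132 V=4683.203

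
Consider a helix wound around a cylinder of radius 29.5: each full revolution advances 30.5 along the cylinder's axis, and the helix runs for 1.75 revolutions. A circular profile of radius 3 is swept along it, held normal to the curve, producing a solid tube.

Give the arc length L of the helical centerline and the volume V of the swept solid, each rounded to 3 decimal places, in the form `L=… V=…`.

L=328.732 V=9294.665

2πR = 2π·29.5 = 185.353967
per-turn = √(185.353967² + 30.5²) = √(34356.0929 + 930.25) = √35286.3429 = 187.846594
L = 1.75 × 187.846594 = 328.731540
V = π·3² × L = 28.274334 × 328.731540 = 9294.665311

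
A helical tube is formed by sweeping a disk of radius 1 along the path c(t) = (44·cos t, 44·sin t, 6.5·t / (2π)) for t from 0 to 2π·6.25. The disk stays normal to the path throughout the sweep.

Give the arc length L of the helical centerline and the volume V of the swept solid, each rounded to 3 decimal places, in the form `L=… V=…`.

L=1728.353 V=5429.783

2πR = 2π·44 = 276.460154
per-turn = √(276.460154² + 6.5²) = √(76430.2165 + 42.25) = √76472.4665 = 276.536555
L = 6.25 × 276.536555 = 1728.353471
V = π·1² × L = 3.141593 × 1728.353471 = 5429.782568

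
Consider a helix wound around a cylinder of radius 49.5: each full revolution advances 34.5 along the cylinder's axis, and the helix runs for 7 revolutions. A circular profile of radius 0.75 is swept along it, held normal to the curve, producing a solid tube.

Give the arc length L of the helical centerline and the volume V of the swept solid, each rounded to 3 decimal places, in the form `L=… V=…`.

L=2190.477 V=3870.893

2πR = 2π·49.5 = 311.017673
per-turn = √(311.017673² + 34.5²) = √(96731.9927 + 1190.25) = √97922.2427 = 312.925299
L = 7 × 312.925299 = 2190.477093
V = π·0.75² × L = 1.767146 × 2190.477093 = 3870.892543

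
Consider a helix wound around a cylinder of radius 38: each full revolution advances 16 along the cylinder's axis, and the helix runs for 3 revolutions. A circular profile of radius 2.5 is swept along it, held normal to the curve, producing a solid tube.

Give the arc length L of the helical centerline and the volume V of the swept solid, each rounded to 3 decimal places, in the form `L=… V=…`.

L=717.890 V=14095.730

2πR = 2π·38 = 238.761042
per-turn = √(238.761042² + 16²) = √(57006.8350 + 256) = √57262.8350 = 239.296542
L = 3 × 239.296542 = 717.889626
V = π·2.5² × L = 19.634954 × 717.889626 = 14095.729845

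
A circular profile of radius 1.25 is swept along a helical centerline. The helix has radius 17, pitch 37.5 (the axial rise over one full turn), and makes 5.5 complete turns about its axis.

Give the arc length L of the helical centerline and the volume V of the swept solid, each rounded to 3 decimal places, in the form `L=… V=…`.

L=622.631 V=3056.332

2πR = 2π·17 = 106.814150
per-turn = √(106.814150² + 37.5²) = √(11409.2627 + 1406.25) = √12815.5127 = 113.205621
L = 5.5 × 113.205621 = 622.630917
V = π·1.25² × L = 4.908739 × 622.630917 = 3056.332367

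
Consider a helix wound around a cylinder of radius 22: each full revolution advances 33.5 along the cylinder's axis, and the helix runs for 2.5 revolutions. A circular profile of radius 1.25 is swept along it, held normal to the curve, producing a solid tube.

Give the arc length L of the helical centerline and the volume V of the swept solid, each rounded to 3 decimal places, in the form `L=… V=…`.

L=355.579 V=1745.443

2πR = 2π·22 = 138.230077
per-turn = √(138.230077² + 33.5²) = √(19107.5541 + 1122.25) = √20229.8041 = 142.231516
L = 2.5 × 142.231516 = 355.578790
V = π·1.25² × L = 4.908739 × 355.578790 = 1745.443303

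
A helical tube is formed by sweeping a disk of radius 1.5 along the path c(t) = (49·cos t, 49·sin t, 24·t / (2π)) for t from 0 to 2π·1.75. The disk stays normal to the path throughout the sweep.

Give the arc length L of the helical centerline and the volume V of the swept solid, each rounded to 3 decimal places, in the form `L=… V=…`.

2πR = 2π·49 = 307.876080
per-turn = √(307.876080² + 24²) = √(94787.6807 + 576) = √95363.6807 = 308.810105
L = 1.75 × 308.810105 = 540.417683
V = π·1.5² × L = 7.068583 × 540.417683 = 3819.987501

L=540.418 V=3819.988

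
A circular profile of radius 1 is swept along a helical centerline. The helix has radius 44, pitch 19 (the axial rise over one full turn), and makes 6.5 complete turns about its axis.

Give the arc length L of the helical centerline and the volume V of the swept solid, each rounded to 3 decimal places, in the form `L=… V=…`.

L=1801.230 V=5658.730

2πR = 2π·44 = 276.460154
per-turn = √(276.460154² + 19²) = √(76430.2165 + 361) = √76791.2165 = 277.112281
L = 6.5 × 277.112281 = 1801.229829
V = π·1² × L = 3.141593 × 1801.229829 = 5658.730398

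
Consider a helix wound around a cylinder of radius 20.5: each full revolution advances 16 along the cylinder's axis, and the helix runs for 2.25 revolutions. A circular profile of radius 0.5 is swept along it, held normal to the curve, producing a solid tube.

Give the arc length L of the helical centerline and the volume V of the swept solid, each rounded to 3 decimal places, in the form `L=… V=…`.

2πR = 2π·20.5 = 128.805299
per-turn = √(128.805299² + 16²) = √(16590.8050 + 256) = √16846.8050 = 129.795243
L = 2.25 × 129.795243 = 292.039296
V = π·0.5² × L = 0.785398 × 292.039296 = 229.367127

L=292.039 V=229.367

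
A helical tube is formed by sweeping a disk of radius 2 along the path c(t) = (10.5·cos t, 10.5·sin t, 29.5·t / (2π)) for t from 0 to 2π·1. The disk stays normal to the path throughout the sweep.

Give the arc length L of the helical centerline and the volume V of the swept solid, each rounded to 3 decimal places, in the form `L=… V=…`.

L=72.269 V=908.154

2πR = 2π·10.5 = 65.973446
per-turn = √(65.973446² + 29.5²) = √(4352.4955 + 870.25) = √5222.7455 = 72.268565
L = 1 × 72.268565 = 72.268565
V = π·2² × L = 12.566371 × 72.268565 = 908.153576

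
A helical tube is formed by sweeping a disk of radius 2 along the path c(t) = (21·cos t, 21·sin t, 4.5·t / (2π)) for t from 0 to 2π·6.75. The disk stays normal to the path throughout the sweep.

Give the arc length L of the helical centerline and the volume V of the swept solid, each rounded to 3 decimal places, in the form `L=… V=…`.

2πR = 2π·21 = 131.946891
per-turn = √(131.946891² + 4.5²) = √(17409.9822 + 20.25) = √17430.2322 = 132.023605
L = 6.75 × 132.023605 = 891.159331
V = π·2² × L = 12.566371 × 891.159331 = 11198.638428

L=891.159 V=11198.638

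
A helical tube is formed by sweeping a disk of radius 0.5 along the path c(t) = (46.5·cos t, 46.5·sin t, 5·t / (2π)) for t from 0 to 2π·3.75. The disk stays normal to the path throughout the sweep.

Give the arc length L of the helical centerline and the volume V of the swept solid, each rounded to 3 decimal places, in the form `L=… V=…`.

L=1095.791 V=860.632

2πR = 2π·46.5 = 292.168117
per-turn = √(292.168117² + 5²) = √(85362.2085 + 25) = √85387.2085 = 292.210897
L = 3.75 × 292.210897 = 1095.790865
V = π·0.5² × L = 0.785398 × 1095.790865 = 860.632133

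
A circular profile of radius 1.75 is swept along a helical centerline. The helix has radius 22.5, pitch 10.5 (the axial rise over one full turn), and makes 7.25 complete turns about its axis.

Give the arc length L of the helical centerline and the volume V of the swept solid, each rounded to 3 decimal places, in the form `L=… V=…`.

L=1027.768 V=9888.284

2πR = 2π·22.5 = 141.371669
per-turn = √(141.371669² + 10.5²) = √(19985.9489 + 110.25) = √20096.1989 = 141.761063
L = 7.25 × 141.761063 = 1027.767705
V = π·1.75² × L = 9.621128 × 1027.767705 = 9888.284131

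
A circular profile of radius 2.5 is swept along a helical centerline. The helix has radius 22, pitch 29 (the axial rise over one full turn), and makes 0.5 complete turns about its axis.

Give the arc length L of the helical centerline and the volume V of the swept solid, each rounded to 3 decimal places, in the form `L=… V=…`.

2πR = 2π·22 = 138.230077
per-turn = √(138.230077² + 29²) = √(19107.5541 + 841) = √19948.5541 = 141.239350
L = 0.5 × 141.239350 = 70.619675
V = π·2.5² × L = 19.634954 × 70.619675 = 1386.614081

L=70.620 V=1386.614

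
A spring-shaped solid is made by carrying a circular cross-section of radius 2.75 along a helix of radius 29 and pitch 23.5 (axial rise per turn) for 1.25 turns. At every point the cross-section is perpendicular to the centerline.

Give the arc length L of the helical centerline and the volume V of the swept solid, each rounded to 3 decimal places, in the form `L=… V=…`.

2πR = 2π·29 = 182.212374
per-turn = √(182.212374² + 23.5²) = √(33201.3492 + 552.25) = √33753.5992 = 183.721526
L = 1.25 × 183.721526 = 229.651908
V = π·2.75² × L = 23.758294 × 229.651908 = 5456.137645

L=229.652 V=5456.138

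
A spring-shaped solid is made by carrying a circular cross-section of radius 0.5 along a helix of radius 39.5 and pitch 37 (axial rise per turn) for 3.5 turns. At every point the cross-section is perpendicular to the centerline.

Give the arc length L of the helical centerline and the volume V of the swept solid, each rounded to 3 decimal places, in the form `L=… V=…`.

L=878.250 V=689.776

2πR = 2π·39.5 = 248.185820
per-turn = √(248.185820² + 37²) = √(61596.2011 + 1369) = √62965.2011 = 250.928677
L = 3.5 × 250.928677 = 878.250370
V = π·0.5² × L = 0.785398 × 878.250370 = 689.776228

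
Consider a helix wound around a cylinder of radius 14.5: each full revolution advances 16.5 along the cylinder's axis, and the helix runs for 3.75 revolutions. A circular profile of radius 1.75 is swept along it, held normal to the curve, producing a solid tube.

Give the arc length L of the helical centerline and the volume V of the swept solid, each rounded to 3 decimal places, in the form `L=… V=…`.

L=347.206 V=3340.513

2πR = 2π·14.5 = 91.106187
per-turn = √(91.106187² + 16.5²) = √(8300.3373 + 272.25) = √8572.5873 = 92.588268
L = 3.75 × 92.588268 = 347.206004
V = π·1.75² × L = 9.621128 × 347.206004 = 3340.513230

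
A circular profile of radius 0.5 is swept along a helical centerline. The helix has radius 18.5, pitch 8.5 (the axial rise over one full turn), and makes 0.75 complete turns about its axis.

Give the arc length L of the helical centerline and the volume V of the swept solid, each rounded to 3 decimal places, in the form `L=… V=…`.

L=87.412 V=68.653

2πR = 2π·18.5 = 116.238928
per-turn = √(116.238928² + 8.5²) = √(13511.4884 + 72.25) = √13583.7384 = 116.549296
L = 0.75 × 116.549296 = 87.411972
V = π·0.5² × L = 0.785398 × 87.411972 = 68.653202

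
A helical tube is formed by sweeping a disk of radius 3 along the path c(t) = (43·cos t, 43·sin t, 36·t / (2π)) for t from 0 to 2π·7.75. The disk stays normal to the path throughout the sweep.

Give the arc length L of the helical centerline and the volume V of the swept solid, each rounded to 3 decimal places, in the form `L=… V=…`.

L=2112.378 V=59726.068

2πR = 2π·43 = 270.176968
per-turn = √(270.176968² + 36²) = √(72995.5942 + 1296) = √74291.5942 = 272.564844
L = 7.75 × 272.564844 = 2112.377541
V = π·3² × L = 28.274334 × 2112.377541 = 59726.067866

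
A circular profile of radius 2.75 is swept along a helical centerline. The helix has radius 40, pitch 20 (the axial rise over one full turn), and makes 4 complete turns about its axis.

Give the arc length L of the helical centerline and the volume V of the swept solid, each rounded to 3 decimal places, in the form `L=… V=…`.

2πR = 2π·40 = 251.327412
per-turn = √(251.327412² + 20²) = √(63165.4682 + 400) = √63565.4682 = 252.121931
L = 4 × 252.121931 = 1008.487725
V = π·2.75² × L = 23.758294 × 1008.487725 = 23959.948303

L=1008.488 V=23959.948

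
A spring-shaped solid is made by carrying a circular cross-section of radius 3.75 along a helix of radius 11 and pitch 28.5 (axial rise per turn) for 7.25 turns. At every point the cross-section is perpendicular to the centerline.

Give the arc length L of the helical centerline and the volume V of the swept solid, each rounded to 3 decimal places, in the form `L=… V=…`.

L=542.014 V=23945.442

2πR = 2π·11 = 69.115038
per-turn = √(69.115038² + 28.5²) = √(4776.8885 + 812.25) = √5589.1385 = 74.760541
L = 7.25 × 74.760541 = 542.013924
V = π·3.75² × L = 44.178647 × 542.013924 = 23945.441657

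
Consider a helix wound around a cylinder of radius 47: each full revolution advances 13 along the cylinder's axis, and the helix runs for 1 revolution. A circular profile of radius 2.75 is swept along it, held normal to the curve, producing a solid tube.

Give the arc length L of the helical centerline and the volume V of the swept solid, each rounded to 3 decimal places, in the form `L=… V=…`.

2πR = 2π·47 = 295.309709
per-turn = √(295.309709² + 13²) = √(87207.8245 + 169) = √87376.8245 = 295.595711
L = 1 × 295.595711 = 295.595711
V = π·2.75² × L = 23.758294 × 295.595711 = 7022.849943

L=295.596 V=7022.850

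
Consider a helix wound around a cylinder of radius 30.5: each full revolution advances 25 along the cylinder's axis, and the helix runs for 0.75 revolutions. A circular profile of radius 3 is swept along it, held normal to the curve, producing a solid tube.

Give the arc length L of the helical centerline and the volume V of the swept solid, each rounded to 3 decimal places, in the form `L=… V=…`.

L=144.946 V=4098.244

2πR = 2π·30.5 = 191.637152
per-turn = √(191.637152² + 25²) = √(36724.7980 + 625) = √37349.7980 = 193.260958
L = 0.75 × 193.260958 = 144.945719
V = π·3² × L = 28.274334 × 144.945719 = 4098.243645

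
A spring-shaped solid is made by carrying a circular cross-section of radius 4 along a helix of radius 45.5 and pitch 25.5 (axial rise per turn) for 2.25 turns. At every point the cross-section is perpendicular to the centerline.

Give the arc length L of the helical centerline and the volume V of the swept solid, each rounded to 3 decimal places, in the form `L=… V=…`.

2πR = 2π·45.5 = 285.884931
per-turn = √(285.884931² + 25.5²) = √(81730.1940 + 650.25) = √82380.4440 = 287.019937
L = 2.25 × 287.019937 = 645.794858
V = π·4² × L = 50.265482 × 645.794858 = 32461.190081

L=645.795 V=32461.190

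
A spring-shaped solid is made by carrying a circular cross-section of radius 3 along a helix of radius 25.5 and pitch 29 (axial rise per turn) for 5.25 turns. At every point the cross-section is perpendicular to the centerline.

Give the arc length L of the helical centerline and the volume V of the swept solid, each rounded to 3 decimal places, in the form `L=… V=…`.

L=854.829 V=24169.721

2πR = 2π·25.5 = 160.221225
per-turn = √(160.221225² + 29²) = √(25670.8410 + 841) = √26511.8410 = 162.824571
L = 5.25 × 162.824571 = 854.829000
V = π·3² × L = 28.274334 × 854.829000 = 24169.720552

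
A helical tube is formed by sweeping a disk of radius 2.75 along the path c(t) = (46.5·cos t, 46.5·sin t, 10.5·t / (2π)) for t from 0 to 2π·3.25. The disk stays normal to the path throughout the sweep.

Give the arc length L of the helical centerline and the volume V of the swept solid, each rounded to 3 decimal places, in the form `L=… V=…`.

2πR = 2π·46.5 = 292.168117
per-turn = √(292.168117² + 10.5²) = √(85362.2085 + 110.25) = √85472.4585 = 292.356732
L = 3.25 × 292.356732 = 950.159377
V = π·2.75² × L = 23.758294 × 950.159377 = 22574.166257

L=950.159 V=22574.166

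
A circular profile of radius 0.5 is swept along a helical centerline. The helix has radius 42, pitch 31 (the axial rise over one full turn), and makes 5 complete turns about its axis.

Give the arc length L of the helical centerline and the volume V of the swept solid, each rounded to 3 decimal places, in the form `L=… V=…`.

2πR = 2π·42 = 263.893783
per-turn = √(263.893783² + 31²) = √(69639.9287 + 961) = √70600.9287 = 265.708353
L = 5 × 265.708353 = 1328.541763
V = π·0.5² × L = 0.785398 × 1328.541763 = 1043.434261

L=1328.542 V=1043.434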